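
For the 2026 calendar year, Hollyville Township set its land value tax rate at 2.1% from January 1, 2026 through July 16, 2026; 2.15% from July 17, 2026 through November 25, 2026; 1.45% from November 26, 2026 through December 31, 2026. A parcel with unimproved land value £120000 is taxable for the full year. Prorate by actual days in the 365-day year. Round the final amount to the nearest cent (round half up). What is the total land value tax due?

January 1 – July 16, 2026: 197 days at 2.1% → £120000 × 2.1% × 197/365 = £1360.1096
July 17 – November 25, 2026: 132 days at 2.15% → £120000 × 2.15% × 132/365 = £933.0411
November 26 – December 31, 2026: 36 days at 1.45% → £120000 × 1.45% × 36/365 = £171.6164
Total = £2464.7671

£2464.77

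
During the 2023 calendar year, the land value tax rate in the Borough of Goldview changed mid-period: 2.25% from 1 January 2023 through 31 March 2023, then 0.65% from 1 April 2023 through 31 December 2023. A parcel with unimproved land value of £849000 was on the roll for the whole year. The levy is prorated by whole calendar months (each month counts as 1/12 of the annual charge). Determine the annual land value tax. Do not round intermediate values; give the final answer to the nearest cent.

£8914.50

1 January – 31 March 2023: 3 months at 2.25% → £849000 × 2.25% × 3/12 = £4775.6250
1 April – 31 December 2023: 9 months at 0.65% → £849000 × 0.65% × 9/12 = £4138.8750
Total = £8914.5000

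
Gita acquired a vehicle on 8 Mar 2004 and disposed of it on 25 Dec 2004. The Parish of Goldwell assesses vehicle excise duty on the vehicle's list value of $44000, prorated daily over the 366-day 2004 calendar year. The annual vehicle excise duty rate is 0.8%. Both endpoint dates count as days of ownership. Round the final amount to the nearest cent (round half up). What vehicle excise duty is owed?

Days held (8 Mar – 25 Dec 2004): 293 out of 366
Tax = $44000 × 0.8% × 293/366 = $281.7923

$281.79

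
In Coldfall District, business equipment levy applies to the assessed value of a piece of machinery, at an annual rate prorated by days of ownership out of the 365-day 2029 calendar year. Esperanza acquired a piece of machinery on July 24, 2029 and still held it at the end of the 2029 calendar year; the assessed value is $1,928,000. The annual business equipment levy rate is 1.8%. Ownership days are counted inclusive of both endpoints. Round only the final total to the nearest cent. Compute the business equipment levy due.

$15,307.79

Days held (July 24 – December 31, 2029): 161 out of 365
Tax = $1,928,000 × 1.8% × 161/365 = $15,307.7918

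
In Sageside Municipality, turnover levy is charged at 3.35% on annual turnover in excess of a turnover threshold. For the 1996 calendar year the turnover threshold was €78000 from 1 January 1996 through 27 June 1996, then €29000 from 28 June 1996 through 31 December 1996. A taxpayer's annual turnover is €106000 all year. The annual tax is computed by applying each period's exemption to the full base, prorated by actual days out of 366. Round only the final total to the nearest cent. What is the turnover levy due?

€1776.69

1 January – 27 June 1996: 179 days, exemption €78000 → (€106000 − €78000) × 3.35% × 179/366 = €458.7486
28 June – 31 December 1996: 187 days, exemption €29000 → (€106000 − €29000) × 3.35% × 187/366 = €1317.9413
Total = €1776.6899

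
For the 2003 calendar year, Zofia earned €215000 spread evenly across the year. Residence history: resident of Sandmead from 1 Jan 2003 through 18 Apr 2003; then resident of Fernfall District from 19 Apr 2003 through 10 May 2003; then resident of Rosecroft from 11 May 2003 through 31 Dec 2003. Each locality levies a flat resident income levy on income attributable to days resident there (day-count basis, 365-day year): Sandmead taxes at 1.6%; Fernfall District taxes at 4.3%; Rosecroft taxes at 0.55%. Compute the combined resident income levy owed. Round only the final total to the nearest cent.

Sandmead, 1 Jan – 18 Apr 2003: 108 days → €215000 × 1.6% × 108/365 = €1017.8630
Fernfall District, 19 Apr – 10 May 2003: 22 days → €215000 × 4.3% × 22/365 = €557.2329
Rosecroft, 11 May – 31 Dec 2003: 235 days → €215000 × 0.55% × 235/365 = €761.3356
Total = €2336.4315

€2336.43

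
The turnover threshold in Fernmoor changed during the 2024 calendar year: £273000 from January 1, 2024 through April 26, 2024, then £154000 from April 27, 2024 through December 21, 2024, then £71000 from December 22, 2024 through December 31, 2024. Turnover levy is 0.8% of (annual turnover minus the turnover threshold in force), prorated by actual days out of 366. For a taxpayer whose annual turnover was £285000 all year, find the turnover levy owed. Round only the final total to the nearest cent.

January 1 – April 26, 2024: 117 days, exemption £273000 → (£285000 − £273000) × 0.8% × 117/366 = £30.6885
April 27 – December 21, 2024: 239 days, exemption £154000 → (£285000 − £154000) × 0.8% × 239/366 = £684.3497
December 22 – December 31, 2024: 10 days, exemption £71000 → (£285000 − £71000) × 0.8% × 10/366 = £46.7760
Total = £761.8142

£761.81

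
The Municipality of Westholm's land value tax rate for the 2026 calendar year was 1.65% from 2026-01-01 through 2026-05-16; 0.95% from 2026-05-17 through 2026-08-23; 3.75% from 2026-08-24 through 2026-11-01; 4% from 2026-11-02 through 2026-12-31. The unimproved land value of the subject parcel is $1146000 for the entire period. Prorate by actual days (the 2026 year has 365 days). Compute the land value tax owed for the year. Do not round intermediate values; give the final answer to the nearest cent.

$25775.58

2026-01-01 to 2026-05-16: 136 days at 1.65% → $1146000 × 1.65% × 136/365 = $7045.5452
2026-05-17 to 2026-08-23: 99 days at 0.95% → $1146000 × 0.95% × 99/365 = $2952.9123
2026-08-24 to 2026-11-01: 70 days at 3.75% → $1146000 × 3.75% × 70/365 = $8241.7808
2026-11-02 to 2026-12-31: 60 days at 4% → $1146000 × 4% × 60/365 = $7535.3425
Total = $25775.5808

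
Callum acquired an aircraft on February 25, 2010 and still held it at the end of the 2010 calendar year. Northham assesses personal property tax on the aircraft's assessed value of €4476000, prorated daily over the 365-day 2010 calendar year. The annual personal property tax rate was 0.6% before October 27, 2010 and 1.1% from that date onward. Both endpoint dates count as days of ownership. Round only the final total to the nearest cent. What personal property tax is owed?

February 25 – October 26, 2010: 244 days at 0.6% → €4476000 × 0.6% × 244/365 = €17953.0521
October 27 – December 31, 2010: 66 days at 1.1% → €4476000 × 1.1% × 66/365 = €8902.9479
Total = €26856.0000

€26856.00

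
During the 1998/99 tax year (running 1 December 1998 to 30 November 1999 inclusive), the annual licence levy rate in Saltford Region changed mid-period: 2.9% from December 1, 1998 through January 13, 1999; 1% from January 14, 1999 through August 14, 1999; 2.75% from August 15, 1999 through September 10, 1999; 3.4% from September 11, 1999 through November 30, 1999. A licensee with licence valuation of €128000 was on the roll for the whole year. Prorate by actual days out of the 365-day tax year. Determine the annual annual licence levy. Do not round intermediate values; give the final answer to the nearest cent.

December 1, 1998 – January 13, 1999: 44 days at 2.9% → €128000 × 2.9% × 44/365 = €447.4740
January 14 – August 14, 1999: 213 days at 1% → €128000 × 1% × 213/365 = €746.9589
August 15 – September 10, 1999: 27 days at 2.75% → €128000 × 2.75% × 27/365 = €260.3836
September 11 – November 30, 1999: 81 days at 3.4% → €128000 × 3.4% × 81/365 = €965.7863
Total = €2420.6027

€2420.60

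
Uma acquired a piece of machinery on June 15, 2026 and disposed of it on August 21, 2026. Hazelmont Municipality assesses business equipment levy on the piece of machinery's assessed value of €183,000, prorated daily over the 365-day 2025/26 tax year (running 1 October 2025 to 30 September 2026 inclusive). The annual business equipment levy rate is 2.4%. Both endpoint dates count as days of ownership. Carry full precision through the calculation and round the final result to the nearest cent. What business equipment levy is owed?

€818.24

Days held (June 15 – August 21, 2026): 68 out of 365
Tax = €183,000 × 2.4% × 68/365 = €818.2356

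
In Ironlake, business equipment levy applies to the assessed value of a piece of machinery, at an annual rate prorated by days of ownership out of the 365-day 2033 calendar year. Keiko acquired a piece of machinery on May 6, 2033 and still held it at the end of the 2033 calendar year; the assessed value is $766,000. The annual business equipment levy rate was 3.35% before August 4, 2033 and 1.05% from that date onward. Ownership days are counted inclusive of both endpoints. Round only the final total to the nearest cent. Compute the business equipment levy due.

$9,632.71

May 6 – August 3, 2033: 90 days at 3.35% → $766,000 × 3.35% × 90/365 = $6,327.3699
August 4 – December 31, 2033: 150 days at 1.05% → $766,000 × 1.05% × 150/365 = $3,305.3425
Total = $9,632.7123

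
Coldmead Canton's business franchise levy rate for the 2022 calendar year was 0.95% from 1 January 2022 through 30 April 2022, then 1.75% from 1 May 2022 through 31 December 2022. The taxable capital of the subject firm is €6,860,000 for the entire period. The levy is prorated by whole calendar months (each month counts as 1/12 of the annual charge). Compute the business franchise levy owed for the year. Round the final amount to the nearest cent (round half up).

1 January – 30 April 2022: 4 months at 0.95% → €6,860,000 × 0.95% × 4/12 = €21,723.3333
1 May – 31 December 2022: 8 months at 1.75% → €6,860,000 × 1.75% × 8/12 = €80,033.3333
Total = €101,756.6667

€101,756.67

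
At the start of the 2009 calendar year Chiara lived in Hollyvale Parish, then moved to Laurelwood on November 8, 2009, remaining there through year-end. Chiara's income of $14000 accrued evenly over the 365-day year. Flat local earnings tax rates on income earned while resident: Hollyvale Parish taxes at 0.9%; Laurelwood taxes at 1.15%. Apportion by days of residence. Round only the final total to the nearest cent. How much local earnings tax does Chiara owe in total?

Hollyvale Parish, January 1 – November 7, 2009: 311 days → $14000 × 0.9% × 311/365 = $107.3589
Laurelwood, November 8 – December 31, 2009: 54 days → $14000 × 1.15% × 54/365 = $23.8192
Total = $131.1781

$131.18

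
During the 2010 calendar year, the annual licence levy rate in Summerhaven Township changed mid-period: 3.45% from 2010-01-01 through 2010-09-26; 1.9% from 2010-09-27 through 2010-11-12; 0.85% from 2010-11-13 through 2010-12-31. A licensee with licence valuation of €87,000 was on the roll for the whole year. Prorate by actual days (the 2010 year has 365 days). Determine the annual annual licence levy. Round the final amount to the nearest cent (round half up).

2010-01-01 to 2010-09-26: 269 days at 3.45% → €87,000 × 3.45% × 269/365 = €2,212.0644
2010-09-27 to 2010-11-12: 47 days at 1.9% → €87,000 × 1.9% × 47/365 = €212.8521
2010-11-13 to 2010-12-31: 49 days at 0.85% → €87,000 × 0.85% × 49/365 = €99.2753
Total = €2,524.1918

€2,524.19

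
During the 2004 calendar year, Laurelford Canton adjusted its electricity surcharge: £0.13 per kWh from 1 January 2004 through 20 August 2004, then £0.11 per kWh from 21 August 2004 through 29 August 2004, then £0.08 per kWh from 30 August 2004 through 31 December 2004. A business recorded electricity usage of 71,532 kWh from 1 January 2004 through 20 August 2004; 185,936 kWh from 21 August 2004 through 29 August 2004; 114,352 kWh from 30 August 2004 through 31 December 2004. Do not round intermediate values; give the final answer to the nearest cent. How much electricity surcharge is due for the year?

£38,900.28

1 January – 20 August 2004: 71,532 kWh at £0.13/kWh → £9,299.16
21 August – 29 August 2004: 185,936 kWh at £0.11/kWh → £20,452.96
30 August – 31 December 2004: 114,352 kWh at £0.08/kWh → £9,148.16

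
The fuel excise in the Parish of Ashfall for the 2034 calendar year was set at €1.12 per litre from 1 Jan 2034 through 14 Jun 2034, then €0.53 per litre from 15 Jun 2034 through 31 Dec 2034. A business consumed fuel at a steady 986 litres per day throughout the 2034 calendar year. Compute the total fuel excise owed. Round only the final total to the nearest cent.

1 Jan – 14 Jun 2034: 165 days × 986 litres/day = 162,690 litres at €1.12/litre → €182212.80
15 Jun – 31 Dec 2034: 200 days × 986 litres/day = 197,200 litres at €0.53/litre → €104516.00

€286728.80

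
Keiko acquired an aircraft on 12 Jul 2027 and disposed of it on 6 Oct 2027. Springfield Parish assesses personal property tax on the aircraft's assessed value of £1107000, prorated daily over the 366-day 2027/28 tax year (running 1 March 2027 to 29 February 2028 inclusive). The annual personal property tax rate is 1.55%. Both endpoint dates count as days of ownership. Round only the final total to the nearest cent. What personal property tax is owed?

£4078.66

Days held (12 Jul – 6 Oct 2027): 87 out of 366
Tax = £1107000 × 1.55% × 87/366 = £4078.6598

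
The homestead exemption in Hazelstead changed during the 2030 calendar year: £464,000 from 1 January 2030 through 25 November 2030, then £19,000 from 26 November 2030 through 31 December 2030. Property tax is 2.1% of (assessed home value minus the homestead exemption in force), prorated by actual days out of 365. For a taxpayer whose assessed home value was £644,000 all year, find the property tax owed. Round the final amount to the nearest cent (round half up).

1 January – 25 November 2030: 329 days, exemption £464,000 → (£644,000 − £464,000) × 2.1% × 329/365 = £3,407.1781
26 November – 31 December 2030: 36 days, exemption £19,000 → (£644,000 − £19,000) × 2.1% × 36/365 = £1,294.5205
Total = £4,701.6986

£4,701.70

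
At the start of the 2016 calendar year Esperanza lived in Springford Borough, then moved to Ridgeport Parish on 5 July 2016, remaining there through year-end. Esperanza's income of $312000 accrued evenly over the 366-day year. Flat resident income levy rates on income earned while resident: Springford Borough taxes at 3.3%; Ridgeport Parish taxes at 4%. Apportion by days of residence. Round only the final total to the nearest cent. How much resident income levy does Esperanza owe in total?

Springford Borough, 1 January – 4 July 2016: 186 days → $312000 × 3.3% × 186/366 = $5232.3934
Ridgeport Parish, 5 July – 31 December 2016: 180 days → $312000 × 4% × 180/366 = $6137.7049
Total = $11370.0984

$11370.10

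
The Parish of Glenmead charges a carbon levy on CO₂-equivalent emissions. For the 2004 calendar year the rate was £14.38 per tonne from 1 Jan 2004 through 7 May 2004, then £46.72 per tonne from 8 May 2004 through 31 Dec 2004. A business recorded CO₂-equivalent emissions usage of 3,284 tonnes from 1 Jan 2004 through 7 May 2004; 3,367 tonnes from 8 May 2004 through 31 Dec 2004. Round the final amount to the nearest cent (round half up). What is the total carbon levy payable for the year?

£204,530.16

1 Jan – 7 May 2004: 3,284 tonnes at £14.38/tonne → £47,223.92
8 May – 31 Dec 2004: 3,367 tonnes at £46.72/tonne → £157,306.24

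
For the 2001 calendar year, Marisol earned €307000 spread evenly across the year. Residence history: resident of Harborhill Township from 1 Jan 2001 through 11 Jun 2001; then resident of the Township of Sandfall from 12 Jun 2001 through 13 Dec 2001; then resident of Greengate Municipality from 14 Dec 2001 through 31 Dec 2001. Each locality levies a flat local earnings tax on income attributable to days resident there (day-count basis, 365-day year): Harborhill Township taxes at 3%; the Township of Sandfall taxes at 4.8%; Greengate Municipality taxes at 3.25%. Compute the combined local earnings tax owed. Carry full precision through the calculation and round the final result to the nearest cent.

Harborhill Township, 1 Jan – 11 Jun 2001: 162 days → €307000 × 3% × 162/365 = €4087.7260
The Township of Sandfall, 12 Jun – 13 Dec 2001: 185 days → €307000 × 4.8% × 185/365 = €7468.9315
Greengate Municipality, 14 Dec – 31 Dec 2001: 18 days → €307000 × 3.25% × 18/365 = €492.0411
Total = €12048.6986

€12048.70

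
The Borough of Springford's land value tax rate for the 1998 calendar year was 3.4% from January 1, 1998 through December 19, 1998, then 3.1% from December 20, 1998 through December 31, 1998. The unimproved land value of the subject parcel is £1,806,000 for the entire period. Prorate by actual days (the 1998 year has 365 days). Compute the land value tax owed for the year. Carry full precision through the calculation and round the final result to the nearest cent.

January 1 – December 19, 1998: 353 days at 3.4% → £1,806,000 × 3.4% × 353/365 = £59,385.2384
December 20 – December 31, 1998: 12 days at 3.1% → £1,806,000 × 3.1% × 12/365 = £1,840.6356
Total = £61,225.8740

£61,225.87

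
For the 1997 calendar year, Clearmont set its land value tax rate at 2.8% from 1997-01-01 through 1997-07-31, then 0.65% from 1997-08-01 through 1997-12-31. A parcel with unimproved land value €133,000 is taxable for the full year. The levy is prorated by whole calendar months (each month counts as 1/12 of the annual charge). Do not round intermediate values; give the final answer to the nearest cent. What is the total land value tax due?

1997-01-01 to 1997-07-31: 7 months at 2.8% → €133,000 × 2.8% × 7/12 = €2,172.3333
1997-08-01 to 1997-12-31: 5 months at 0.65% → €133,000 × 0.65% × 5/12 = €360.2083
Total = €2,532.5417

€2,532.54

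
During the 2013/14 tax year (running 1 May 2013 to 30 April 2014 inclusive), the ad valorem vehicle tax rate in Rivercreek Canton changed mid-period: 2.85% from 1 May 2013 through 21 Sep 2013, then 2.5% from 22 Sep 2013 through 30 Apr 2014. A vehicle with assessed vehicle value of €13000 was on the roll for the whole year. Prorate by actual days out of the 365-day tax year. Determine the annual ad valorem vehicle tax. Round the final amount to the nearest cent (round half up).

€342.95

1 May – 21 Sep 2013: 144 days at 2.85% → €13000 × 2.85% × 144/365 = €146.1699
22 Sep 2013 – 30 Apr 2014: 221 days at 2.5% → €13000 × 2.5% × 221/365 = €196.7808
Total = €342.9507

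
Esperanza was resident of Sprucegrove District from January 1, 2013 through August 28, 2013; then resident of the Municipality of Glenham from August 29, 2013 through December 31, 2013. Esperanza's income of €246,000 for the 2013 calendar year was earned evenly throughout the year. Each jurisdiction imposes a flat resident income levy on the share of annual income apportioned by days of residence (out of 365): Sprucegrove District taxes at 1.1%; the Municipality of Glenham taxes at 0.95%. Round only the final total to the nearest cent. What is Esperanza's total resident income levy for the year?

Sprucegrove District, January 1 – August 28, 2013: 240 days → €246,000 × 1.1% × 240/365 = €1,779.2877
The Municipality of Glenham, August 29 – December 31, 2013: 125 days → €246,000 × 0.95% × 125/365 = €800.3425
Total = €2,579.6301

€2,579.63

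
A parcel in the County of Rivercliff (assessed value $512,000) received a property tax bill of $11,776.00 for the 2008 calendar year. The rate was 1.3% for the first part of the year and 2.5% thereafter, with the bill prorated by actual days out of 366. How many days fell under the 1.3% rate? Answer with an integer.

Let d = days at the first rate; then 366 − d days at the second rate.
$512,000 × [1.3%·d + 2.5%·(366−d)] / 366 = $11,776.00
Solving gives d = 61, so the new rate took effect on March 2, 2008.

61 days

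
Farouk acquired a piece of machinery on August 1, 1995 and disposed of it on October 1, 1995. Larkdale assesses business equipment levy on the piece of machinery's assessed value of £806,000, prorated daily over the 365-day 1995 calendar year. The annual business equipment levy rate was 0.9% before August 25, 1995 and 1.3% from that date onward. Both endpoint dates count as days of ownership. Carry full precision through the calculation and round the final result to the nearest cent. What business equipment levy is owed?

August 1 – August 24, 1995: 24 days at 0.9% → £806,000 × 0.9% × 24/365 = £476.9753
August 25 – October 1, 1995: 38 days at 1.3% → £806,000 × 1.3% × 38/365 = £1,090.8603
Total = £1,567.8356

£1,567.84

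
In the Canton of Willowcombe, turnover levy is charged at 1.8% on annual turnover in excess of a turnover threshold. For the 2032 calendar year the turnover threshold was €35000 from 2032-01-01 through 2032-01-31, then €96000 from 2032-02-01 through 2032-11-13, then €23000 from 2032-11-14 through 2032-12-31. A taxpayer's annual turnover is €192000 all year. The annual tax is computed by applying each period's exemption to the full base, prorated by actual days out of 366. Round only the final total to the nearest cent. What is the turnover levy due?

€1993.33

2032-01-01 to 2032-01-31: 31 days, exemption €35000 → (€192000 − €35000) × 1.8% × 31/366 = €239.3607
2032-02-01 to 2032-11-13: 287 days, exemption €96000 → (€192000 − €96000) × 1.8% × 287/366 = €1355.0164
2032-11-14 to 2032-12-31: 48 days, exemption €23000 → (€192000 − €23000) × 1.8% × 48/366 = €398.9508
Total = €1993.3279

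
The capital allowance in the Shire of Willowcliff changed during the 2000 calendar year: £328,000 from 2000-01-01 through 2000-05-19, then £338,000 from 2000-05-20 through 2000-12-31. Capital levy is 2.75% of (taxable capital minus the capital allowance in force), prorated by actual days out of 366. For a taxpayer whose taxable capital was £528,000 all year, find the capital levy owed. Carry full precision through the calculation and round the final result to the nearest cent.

£5,330.19

2000-01-01 to 2000-05-19: 140 days, exemption £328,000 → (£528,000 − £328,000) × 2.75% × 140/366 = £2,103.8251
2000-05-20 to 2000-12-31: 226 days, exemption £338,000 → (£528,000 − £338,000) × 2.75% × 226/366 = £3,226.3661
Total = £5,330.1913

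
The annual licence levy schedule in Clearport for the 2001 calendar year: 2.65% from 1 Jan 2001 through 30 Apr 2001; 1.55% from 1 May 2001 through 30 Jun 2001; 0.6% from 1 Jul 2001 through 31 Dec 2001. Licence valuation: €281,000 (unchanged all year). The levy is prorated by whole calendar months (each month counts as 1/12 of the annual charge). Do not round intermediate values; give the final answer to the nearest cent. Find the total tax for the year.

1 Jan – 30 Apr 2001: 4 months at 2.65% → €281,000 × 2.65% × 4/12 = €2,482.1667
1 May – 30 Jun 2001: 2 months at 1.55% → €281,000 × 1.55% × 2/12 = €725.9167
1 Jul – 31 Dec 2001: 6 months at 0.6% → €281,000 × 0.6% × 6/12 = €843.0000
Total = €4,051.0833

€4,051.08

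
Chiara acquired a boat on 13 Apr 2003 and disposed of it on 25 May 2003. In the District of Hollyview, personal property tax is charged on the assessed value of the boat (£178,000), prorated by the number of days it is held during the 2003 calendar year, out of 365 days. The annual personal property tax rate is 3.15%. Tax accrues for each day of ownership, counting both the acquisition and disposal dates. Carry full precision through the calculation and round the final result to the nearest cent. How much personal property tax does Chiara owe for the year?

Days held (13 Apr – 25 May 2003): 43 out of 365
Tax = £178,000 × 3.15% × 43/365 = £660.5507

£660.55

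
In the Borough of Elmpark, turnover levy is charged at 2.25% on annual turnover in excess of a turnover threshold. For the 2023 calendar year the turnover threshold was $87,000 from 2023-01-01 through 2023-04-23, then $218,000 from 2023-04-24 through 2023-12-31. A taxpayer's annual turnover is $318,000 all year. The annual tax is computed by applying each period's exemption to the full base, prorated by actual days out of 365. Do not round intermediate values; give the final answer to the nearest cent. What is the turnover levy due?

2023-01-01 to 2023-04-23: 113 days, exemption $87,000 → ($318,000 − $87,000) × 2.25% × 113/365 = $1,609.0890
2023-04-24 to 2023-12-31: 252 days, exemption $218,000 → ($318,000 − $218,000) × 2.25% × 252/365 = $1,553.4247
Total = $3,162.5137

$3,162.51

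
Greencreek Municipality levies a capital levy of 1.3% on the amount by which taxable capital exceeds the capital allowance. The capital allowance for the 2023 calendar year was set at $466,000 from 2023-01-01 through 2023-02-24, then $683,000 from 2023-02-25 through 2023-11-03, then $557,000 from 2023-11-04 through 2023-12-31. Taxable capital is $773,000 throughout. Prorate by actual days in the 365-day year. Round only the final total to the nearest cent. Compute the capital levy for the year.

$1,855.37

2023-01-01 to 2023-02-24: 55 days, exemption $466,000 → ($773,000 − $466,000) × 1.3% × 55/365 = $601.3836
2023-02-25 to 2023-11-03: 252 days, exemption $683,000 → ($773,000 − $683,000) × 1.3% × 252/365 = $807.7808
2023-11-04 to 2023-12-31: 58 days, exemption $557,000 → ($773,000 − $557,000) × 1.3% × 58/365 = $446.2027
Total = $1,855.3671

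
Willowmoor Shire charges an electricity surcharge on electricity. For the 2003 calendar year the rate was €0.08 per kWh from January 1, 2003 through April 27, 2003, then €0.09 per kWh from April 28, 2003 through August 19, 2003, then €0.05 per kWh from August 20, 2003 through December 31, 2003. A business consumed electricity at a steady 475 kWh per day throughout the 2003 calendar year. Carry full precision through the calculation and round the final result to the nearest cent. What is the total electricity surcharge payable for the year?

€12502.00

January 1 – April 27, 2003: 117 days × 475 kWh/day = 55,575 kWh at €0.08/kWh → €4446.00
April 28 – August 19, 2003: 114 days × 475 kWh/day = 54,150 kWh at €0.09/kWh → €4873.50
August 20 – December 31, 2003: 134 days × 475 kWh/day = 63,650 kWh at €0.05/kWh → €3182.50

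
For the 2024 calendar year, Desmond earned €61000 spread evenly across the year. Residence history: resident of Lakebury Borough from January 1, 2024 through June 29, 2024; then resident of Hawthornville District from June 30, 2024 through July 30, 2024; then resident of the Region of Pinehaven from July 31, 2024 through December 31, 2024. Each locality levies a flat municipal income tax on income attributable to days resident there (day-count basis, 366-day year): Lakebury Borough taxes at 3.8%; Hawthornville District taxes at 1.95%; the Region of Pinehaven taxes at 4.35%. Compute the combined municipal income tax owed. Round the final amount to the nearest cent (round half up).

€2363.58

Lakebury Borough, January 1 – June 29, 2024: 181 days → €61000 × 3.8% × 181/366 = €1146.3333
Hawthornville District, June 30 – July 30, 2024: 31 days → €61000 × 1.95% × 31/366 = €100.7500
The Region of Pinehaven, July 31 – December 31, 2024: 154 days → €61000 × 4.35% × 154/366 = €1116.5000
Total = €2363.5833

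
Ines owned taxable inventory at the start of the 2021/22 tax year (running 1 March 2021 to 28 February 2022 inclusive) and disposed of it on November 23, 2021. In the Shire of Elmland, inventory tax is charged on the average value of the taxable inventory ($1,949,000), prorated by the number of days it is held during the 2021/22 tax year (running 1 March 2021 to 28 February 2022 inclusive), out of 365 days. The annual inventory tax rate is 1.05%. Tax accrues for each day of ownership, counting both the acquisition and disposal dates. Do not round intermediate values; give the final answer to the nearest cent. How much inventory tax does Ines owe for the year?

$15,025.99

Days held (March 1 – November 23, 2021): 268 out of 365
Tax = $1,949,000 × 1.05% × 268/365 = $15,025.9890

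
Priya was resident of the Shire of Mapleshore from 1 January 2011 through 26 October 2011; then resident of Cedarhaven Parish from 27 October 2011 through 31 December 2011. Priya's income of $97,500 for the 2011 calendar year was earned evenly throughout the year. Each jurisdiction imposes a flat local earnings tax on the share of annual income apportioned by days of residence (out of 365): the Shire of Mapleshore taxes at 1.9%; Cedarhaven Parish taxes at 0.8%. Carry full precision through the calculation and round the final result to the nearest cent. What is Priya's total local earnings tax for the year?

The Shire of Mapleshore, 1 January – 26 October 2011: 299 days → $97,500 × 1.9% × 299/365 = $1,517.5274
Cedarhaven Parish, 27 October – 31 December 2011: 66 days → $97,500 × 0.8% × 66/365 = $141.0411
Total = $1,658.5685

$1,658.57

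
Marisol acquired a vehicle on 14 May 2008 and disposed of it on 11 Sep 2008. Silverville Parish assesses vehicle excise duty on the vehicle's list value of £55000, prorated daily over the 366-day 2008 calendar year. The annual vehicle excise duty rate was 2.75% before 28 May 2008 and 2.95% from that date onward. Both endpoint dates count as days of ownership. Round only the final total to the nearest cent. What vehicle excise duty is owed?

£532.19

14 May – 27 May 2008: 14 days at 2.75% → £55000 × 2.75% × 14/366 = £57.8552
28 May – 11 Sep 2008: 107 days at 2.95% → £55000 × 2.95% × 107/366 = £474.3374
Total = £532.1926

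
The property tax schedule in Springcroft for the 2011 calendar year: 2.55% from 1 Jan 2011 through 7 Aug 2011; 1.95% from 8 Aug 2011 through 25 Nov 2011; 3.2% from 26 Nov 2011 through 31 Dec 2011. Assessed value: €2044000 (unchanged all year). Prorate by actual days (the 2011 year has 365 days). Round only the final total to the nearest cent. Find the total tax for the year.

€49736.40

1 Jan – 7 Aug 2011: 219 days at 2.55% → €2044000 × 2.55% × 219/365 = €31273.2000
8 Aug – 25 Nov 2011: 110 days at 1.95% → €2044000 × 1.95% × 110/365 = €12012.0000
26 Nov – 31 Dec 2011: 36 days at 3.2% → €2044000 × 3.2% × 36/365 = €6451.2000
Total = €49736.4000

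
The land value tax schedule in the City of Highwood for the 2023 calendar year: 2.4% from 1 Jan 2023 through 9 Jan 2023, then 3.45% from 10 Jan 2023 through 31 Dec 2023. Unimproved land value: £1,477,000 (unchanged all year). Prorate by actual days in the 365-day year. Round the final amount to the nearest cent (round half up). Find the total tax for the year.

£50,574.10

1 Jan – 9 Jan 2023: 9 days at 2.4% → £1,477,000 × 2.4% × 9/365 = £874.0603
10 Jan – 31 Dec 2023: 356 days at 3.45% → £1,477,000 × 3.45% × 356/365 = £49,700.0384
Total = £50,574.0986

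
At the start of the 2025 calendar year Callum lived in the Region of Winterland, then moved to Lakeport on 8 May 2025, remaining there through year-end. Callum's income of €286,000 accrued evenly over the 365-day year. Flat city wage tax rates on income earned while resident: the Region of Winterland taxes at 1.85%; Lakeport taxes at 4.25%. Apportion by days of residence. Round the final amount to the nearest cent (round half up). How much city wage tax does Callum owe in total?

The Region of Winterland, 1 January – 7 May 2025: 127 days → €286,000 × 1.85% × 127/365 = €1,840.9781
Lakeport, 8 May – 31 December 2025: 238 days → €286,000 × 4.25% × 238/365 = €7,925.7260
Total = €9,766.7041

€9,766.70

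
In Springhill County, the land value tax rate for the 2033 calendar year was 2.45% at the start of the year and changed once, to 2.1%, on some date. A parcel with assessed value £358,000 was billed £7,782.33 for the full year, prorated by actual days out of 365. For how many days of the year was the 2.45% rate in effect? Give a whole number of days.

Let d = days at the first rate; then 365 − d days at the second rate.
£358,000 × [2.45%·d + 2.1%·(365−d)] / 365 = £7,782.33
Solving gives d = 77, so the new rate took effect on 19 March 2033.

77 days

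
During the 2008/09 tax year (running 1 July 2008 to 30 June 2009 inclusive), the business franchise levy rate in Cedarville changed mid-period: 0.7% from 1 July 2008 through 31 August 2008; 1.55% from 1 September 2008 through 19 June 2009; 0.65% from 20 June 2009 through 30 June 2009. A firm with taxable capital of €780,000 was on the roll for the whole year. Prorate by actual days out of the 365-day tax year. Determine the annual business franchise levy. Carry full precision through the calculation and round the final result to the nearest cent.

1 July – 31 August 2008: 62 days at 0.7% → €780,000 × 0.7% × 62/365 = €927.4521
1 September 2008 – 19 June 2009: 292 days at 1.55% → €780,000 × 1.55% × 292/365 = €9,672.0000
20 June – 30 June 2009: 11 days at 0.65% → €780,000 × 0.65% × 11/365 = €152.7945
Total = €10,752.2466

€10,752.25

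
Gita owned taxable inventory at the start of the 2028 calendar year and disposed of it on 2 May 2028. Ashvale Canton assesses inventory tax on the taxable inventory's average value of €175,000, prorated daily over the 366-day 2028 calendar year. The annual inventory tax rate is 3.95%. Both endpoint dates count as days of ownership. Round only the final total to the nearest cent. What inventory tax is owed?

€2,323.05

Days held (1 January – 2 May 2028): 123 out of 366
Tax = €175,000 × 3.95% × 123/366 = €2,323.0533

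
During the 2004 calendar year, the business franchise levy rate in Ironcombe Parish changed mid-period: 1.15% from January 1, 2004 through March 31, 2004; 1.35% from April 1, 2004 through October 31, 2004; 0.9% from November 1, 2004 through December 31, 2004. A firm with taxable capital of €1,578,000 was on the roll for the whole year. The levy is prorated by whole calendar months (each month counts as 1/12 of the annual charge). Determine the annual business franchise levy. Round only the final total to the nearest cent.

January 1 – March 31, 2004: 3 months at 1.15% → €1,578,000 × 1.15% × 3/12 = €4,536.7500
April 1 – October 31, 2004: 7 months at 1.35% → €1,578,000 × 1.35% × 7/12 = €12,426.7500
November 1 – December 31, 2004: 2 months at 0.9% → €1,578,000 × 0.9% × 2/12 = €2,367.0000
Total = €19,330.5000

€19,330.50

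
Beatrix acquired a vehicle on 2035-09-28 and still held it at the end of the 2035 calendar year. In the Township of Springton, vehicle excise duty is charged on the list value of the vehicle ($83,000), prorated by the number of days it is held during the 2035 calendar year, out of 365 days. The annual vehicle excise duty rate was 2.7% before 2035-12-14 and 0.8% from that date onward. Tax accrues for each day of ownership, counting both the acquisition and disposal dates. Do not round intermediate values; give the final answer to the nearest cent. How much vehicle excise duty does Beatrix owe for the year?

$505.50

2035-09-28 to 2035-12-13: 77 days at 2.7% → $83,000 × 2.7% × 77/365 = $472.7589
2035-12-14 to 2035-12-31: 18 days at 0.8% → $83,000 × 0.8% × 18/365 = $32.7452
Total = $505.5041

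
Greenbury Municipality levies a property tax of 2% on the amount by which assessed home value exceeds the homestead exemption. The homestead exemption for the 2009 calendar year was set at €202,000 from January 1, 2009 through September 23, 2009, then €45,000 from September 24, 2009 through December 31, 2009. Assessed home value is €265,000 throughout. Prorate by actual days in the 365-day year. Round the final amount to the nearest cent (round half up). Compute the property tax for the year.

€2,111.67

January 1 – September 23, 2009: 266 days, exemption €202,000 → (€265,000 − €202,000) × 2% × 266/365 = €918.2466
September 24 – December 31, 2009: 99 days, exemption €45,000 → (€265,000 − €45,000) × 2% × 99/365 = €1,193.4247
Total = €2,111.6712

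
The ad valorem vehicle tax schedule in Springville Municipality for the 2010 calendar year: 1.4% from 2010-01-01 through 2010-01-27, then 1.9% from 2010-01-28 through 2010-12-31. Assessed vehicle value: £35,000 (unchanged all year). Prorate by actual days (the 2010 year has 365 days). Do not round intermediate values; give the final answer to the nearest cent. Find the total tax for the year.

£652.05

2010-01-01 to 2010-01-27: 27 days at 1.4% → £35,000 × 1.4% × 27/365 = £36.2466
2010-01-28 to 2010-12-31: 338 days at 1.9% → £35,000 × 1.9% × 338/365 = £615.8082
Total = £652.0548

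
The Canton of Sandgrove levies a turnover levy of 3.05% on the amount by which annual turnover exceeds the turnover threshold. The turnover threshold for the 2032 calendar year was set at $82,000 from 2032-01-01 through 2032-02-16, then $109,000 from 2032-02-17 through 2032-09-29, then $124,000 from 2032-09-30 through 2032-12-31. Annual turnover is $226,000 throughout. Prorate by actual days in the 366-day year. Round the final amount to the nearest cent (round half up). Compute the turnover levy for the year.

2032-01-01 to 2032-02-16: 47 days, exemption $82,000 → ($226,000 − $82,000) × 3.05% × 47/366 = $564.0000
2032-02-17 to 2032-09-29: 226 days, exemption $109,000 → ($226,000 − $109,000) × 3.05% × 226/366 = $2,203.5000
2032-09-30 to 2032-12-31: 93 days, exemption $124,000 → ($226,000 − $124,000) × 3.05% × 93/366 = $790.5000
Total = $3,558.0000

$3,558.00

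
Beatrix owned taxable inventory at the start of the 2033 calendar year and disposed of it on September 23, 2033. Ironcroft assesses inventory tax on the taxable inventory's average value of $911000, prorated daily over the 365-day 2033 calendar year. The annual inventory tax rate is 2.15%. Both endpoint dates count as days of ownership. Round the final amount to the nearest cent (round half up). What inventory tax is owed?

$14274.00

Days held (January 1 – September 23, 2033): 266 out of 365
Tax = $911000 × 2.15% × 266/365 = $14273.9973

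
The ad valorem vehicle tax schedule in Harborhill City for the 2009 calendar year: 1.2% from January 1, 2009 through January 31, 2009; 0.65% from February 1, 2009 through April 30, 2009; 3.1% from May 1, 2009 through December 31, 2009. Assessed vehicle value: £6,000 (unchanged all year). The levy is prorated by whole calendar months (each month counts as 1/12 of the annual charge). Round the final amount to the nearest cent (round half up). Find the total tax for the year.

January 1 – January 31, 2009: 1 month at 1.2% → £6,000 × 1.2% × 1/12 = £6.0000
February 1 – April 30, 2009: 3 months at 0.65% → £6,000 × 0.65% × 3/12 = £9.7500
May 1 – December 31, 2009: 8 months at 3.1% → £6,000 × 3.1% × 8/12 = £124.0000
Total = £139.7500

£139.75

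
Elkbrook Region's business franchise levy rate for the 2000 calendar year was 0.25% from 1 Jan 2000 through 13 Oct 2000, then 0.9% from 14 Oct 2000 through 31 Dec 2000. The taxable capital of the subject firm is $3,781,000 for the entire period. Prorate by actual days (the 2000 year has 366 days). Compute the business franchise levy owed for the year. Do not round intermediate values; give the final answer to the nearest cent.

1 Jan – 13 Oct 2000: 287 days at 0.25% → $3,781,000 × 0.25% × 287/366 = $7,412.2063
14 Oct – 31 Dec 2000: 79 days at 0.9% → $3,781,000 × 0.9% × 79/366 = $7,345.0574
Total = $14,757.2637

$14,757.26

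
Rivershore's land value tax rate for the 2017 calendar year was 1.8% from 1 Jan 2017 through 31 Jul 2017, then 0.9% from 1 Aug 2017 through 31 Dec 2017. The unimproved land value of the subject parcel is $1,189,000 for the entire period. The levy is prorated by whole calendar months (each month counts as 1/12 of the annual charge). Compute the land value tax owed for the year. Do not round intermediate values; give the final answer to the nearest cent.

1 Jan – 31 Jul 2017: 7 months at 1.8% → $1,189,000 × 1.8% × 7/12 = $12,484.5000
1 Aug – 31 Dec 2017: 5 months at 0.9% → $1,189,000 × 0.9% × 5/12 = $4,458.7500
Total = $16,943.2500

$16,943.25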